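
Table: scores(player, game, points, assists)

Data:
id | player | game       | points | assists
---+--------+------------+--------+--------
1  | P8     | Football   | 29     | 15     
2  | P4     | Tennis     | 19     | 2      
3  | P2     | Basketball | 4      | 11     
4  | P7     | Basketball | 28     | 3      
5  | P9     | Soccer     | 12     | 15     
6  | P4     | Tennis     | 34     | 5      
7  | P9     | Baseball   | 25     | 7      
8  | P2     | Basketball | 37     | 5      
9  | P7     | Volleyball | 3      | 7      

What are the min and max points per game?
SELECT game, MIN(points), MAX(points)
FROM scores
GROUP BY game

Result:
  Baseball: min=25, max=25
  Basketball: min=4, max=37
  Football: min=29, max=29
  Soccer: min=12, max=12
  Tennis: min=19, max=34
  Volleyball: min=3, max=3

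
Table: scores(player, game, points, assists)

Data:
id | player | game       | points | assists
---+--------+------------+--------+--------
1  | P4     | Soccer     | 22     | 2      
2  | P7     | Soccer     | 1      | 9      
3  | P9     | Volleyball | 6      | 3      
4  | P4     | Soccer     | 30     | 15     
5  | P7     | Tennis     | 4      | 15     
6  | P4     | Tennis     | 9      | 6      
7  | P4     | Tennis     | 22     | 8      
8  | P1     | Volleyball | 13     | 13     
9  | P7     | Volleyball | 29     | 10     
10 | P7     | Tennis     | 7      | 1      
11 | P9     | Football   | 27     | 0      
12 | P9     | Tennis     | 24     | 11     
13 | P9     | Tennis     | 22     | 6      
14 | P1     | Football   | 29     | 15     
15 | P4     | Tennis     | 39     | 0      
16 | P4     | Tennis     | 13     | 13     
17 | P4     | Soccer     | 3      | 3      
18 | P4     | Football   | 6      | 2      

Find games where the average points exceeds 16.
SELECT game, AVG(points)
FROM scores
GROUP BY game
HAVING AVG(points) > 16

Result:
  Football: avg=20.67
  Tennis: avg=17.50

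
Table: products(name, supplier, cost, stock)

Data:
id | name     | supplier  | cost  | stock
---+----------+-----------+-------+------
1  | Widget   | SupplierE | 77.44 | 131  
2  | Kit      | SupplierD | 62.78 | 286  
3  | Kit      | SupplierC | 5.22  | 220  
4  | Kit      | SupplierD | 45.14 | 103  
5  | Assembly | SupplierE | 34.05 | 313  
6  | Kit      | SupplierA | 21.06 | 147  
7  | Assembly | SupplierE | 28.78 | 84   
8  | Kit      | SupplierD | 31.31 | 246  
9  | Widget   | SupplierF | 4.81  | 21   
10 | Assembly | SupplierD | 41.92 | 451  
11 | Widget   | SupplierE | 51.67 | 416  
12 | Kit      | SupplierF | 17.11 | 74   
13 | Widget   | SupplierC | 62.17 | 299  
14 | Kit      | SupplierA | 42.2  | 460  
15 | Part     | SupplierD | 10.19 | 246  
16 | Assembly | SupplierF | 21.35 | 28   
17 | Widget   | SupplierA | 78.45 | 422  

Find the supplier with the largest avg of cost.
SELECT supplier, AVG(cost) as val
FROM products
GROUP BY supplier
ORDER BY val DESC
LIMIT 1

Result: SupplierE with avg(cost) = 47.99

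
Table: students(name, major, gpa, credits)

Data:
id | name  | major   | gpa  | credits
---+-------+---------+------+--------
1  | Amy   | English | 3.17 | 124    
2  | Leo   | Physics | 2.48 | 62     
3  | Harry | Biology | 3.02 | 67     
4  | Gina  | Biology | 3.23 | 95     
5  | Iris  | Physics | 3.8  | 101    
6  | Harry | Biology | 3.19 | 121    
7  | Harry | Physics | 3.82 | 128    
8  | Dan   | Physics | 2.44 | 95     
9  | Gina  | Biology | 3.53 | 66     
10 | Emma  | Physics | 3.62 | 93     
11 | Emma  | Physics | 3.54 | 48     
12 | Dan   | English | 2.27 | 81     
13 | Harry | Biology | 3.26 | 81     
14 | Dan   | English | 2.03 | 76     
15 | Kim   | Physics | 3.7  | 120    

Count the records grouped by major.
SELECT major, COUNT(*) as count
FROM students
GROUP BY major

Result:
  Biology: 5
  English: 3
  Physics: 7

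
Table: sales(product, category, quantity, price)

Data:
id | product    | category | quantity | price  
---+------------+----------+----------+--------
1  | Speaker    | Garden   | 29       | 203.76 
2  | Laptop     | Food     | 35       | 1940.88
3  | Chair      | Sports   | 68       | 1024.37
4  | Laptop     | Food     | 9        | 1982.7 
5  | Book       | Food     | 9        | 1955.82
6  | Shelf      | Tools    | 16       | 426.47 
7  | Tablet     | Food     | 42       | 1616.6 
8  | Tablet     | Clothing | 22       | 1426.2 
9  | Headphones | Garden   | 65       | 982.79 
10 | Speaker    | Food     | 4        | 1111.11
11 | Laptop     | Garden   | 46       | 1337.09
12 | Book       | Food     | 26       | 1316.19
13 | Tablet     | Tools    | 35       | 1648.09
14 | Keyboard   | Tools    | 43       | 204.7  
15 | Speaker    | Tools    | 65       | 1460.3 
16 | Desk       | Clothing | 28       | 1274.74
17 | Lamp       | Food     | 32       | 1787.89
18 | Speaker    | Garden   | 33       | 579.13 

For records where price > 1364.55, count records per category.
SELECT category, COUNT(*)
FROM sales
WHERE price > 1364.55
GROUP BY category

Note: WHERE filters rows before grouping.

Result:
  Clothing: 1
  Food: 5
  Tools: 2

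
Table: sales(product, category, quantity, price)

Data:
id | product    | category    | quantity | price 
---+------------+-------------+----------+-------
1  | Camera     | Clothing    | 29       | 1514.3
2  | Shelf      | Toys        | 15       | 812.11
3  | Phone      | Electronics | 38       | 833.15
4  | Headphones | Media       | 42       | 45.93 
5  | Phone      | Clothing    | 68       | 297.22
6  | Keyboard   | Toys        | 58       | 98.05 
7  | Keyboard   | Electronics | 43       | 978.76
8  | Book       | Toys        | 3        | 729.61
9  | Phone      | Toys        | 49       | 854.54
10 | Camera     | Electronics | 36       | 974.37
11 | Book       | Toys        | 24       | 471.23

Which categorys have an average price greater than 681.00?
SELECT category, AVG(price)
FROM sales
GROUP BY category
HAVING AVG(price) > 681.00

Result:
  Clothing: avg=905.76
  Electronics: avg=928.76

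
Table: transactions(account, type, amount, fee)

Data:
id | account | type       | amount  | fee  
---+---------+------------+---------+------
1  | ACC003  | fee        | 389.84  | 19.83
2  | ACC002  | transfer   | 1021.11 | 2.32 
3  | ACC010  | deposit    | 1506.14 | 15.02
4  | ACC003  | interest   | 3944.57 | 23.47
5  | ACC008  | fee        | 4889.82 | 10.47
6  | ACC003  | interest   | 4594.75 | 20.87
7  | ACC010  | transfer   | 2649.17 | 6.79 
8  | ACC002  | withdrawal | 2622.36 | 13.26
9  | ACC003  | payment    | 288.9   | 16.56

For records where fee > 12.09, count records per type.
SELECT type, COUNT(*)
FROM transactions
WHERE fee > 12.09
GROUP BY type

Note: WHERE filters rows before grouping.

Result:
  deposit: 1
  fee: 1
  interest: 2
  payment: 1
  withdrawal: 1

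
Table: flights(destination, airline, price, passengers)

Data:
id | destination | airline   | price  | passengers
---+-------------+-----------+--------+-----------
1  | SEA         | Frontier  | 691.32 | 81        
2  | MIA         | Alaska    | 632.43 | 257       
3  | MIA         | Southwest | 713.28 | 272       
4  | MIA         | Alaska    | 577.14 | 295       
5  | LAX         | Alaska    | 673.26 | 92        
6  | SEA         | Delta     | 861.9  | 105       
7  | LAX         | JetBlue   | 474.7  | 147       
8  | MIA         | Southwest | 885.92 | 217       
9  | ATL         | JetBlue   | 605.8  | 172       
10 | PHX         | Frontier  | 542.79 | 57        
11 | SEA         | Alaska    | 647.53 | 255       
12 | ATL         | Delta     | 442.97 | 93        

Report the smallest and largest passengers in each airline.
SELECT airline, MIN(passengers), MAX(passengers)
FROM flights
GROUP BY airline

Result:
  Alaska: min=92, max=295
  Delta: min=93, max=105
  Frontier: min=57, max=81
  JetBlue: min=147, max=172
  Southwest: min=217, max=272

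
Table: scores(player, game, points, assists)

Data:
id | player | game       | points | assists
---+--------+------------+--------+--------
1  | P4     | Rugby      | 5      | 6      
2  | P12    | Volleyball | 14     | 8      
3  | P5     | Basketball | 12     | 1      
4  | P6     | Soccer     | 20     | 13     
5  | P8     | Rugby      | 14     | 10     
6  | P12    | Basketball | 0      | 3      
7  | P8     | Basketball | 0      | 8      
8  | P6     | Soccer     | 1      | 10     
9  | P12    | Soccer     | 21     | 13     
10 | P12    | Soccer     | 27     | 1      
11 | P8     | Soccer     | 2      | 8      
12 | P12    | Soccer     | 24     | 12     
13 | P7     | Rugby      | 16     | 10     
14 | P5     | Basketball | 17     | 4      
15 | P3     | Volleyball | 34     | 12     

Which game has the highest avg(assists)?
SELECT game, AVG(assists) as val
FROM scores
GROUP BY game
ORDER BY val DESC
LIMIT 1

Result: Volleyball with avg(assists) = 10.00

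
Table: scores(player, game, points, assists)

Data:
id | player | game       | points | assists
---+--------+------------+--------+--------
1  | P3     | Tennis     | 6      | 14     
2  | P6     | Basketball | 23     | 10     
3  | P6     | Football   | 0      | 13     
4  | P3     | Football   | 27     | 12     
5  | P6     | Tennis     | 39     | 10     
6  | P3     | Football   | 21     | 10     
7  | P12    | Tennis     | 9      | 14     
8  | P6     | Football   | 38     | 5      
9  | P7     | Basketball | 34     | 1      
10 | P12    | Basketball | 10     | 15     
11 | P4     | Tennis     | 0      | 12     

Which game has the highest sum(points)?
SELECT game, SUM(points) as val
FROM scores
GROUP BY game
ORDER BY val DESC
LIMIT 1

Result: Football with sum(points) = 86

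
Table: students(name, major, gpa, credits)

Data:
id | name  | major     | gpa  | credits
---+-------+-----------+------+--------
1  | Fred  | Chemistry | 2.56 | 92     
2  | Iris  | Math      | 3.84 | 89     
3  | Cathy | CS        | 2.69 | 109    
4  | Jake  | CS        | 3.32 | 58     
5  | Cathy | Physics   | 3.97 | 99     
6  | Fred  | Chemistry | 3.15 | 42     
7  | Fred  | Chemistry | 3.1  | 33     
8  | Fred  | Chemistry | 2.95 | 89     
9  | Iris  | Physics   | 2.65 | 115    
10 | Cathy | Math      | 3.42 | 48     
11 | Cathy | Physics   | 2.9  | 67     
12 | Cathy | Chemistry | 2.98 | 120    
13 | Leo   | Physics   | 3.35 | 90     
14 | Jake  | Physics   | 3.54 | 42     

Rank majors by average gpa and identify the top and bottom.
SELECT major, AVG(gpa)
FROM students
GROUP BY major
ORDER BY AVG(gpa)

All groups:
  Chemistry: 2.95
  CS: 3.01
  Physics: 3.28
  Math: 3.63

Highest: Math (3.63)
Lowest: Chemistry (2.95)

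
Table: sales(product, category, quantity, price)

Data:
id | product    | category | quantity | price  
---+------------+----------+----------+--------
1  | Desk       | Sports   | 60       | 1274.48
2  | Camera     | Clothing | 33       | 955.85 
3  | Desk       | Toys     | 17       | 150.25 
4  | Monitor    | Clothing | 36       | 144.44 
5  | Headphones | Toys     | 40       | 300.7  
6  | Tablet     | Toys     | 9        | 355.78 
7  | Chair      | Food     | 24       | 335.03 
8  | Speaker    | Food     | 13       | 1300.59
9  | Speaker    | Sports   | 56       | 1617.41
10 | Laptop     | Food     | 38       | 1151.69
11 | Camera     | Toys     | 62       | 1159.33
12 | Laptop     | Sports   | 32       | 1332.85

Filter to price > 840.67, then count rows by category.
SELECT category, COUNT(*)
FROM sales
WHERE price > 840.67
GROUP BY category

Note: WHERE filters rows before grouping.

Result:
  Clothing: 1
  Food: 2
  Sports: 3
  Toys: 1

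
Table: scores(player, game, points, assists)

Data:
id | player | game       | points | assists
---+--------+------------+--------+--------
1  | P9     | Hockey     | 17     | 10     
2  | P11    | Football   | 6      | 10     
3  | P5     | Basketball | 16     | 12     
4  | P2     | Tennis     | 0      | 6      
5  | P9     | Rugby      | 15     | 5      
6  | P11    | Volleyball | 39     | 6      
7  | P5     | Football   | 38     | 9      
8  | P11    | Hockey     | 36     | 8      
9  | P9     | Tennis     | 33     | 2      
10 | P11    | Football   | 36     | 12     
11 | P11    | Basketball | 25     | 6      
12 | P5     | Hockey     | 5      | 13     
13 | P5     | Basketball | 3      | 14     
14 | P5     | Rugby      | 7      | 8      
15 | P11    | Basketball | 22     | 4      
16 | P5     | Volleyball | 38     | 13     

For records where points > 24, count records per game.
SELECT game, COUNT(*)
FROM scores
WHERE points > 24
GROUP BY game

Note: WHERE filters rows before grouping.

Result:
  Basketball: 1
  Football: 2
  Hockey: 1
  Tennis: 1
  Volleyball: 2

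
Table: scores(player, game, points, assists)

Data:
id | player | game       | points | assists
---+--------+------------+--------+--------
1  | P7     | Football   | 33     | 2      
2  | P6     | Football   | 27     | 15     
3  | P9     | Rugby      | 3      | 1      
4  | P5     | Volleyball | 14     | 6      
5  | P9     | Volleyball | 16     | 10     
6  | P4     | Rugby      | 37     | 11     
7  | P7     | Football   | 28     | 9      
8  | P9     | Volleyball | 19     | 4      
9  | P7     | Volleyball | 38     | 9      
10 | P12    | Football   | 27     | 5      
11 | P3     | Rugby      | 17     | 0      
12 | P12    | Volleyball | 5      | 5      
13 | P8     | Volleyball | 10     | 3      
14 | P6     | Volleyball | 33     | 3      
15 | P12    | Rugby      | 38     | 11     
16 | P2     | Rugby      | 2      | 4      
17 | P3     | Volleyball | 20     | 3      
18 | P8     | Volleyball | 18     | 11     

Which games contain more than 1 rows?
SELECT game, COUNT(*) as cnt
FROM scores
GROUP BY game
HAVING COUNT(*) > 1

Result:
  Football: 4
  Rugby: 5
  Volleyball: 9

Note: HAVING filters groups after aggregation, WHERE filters rows before.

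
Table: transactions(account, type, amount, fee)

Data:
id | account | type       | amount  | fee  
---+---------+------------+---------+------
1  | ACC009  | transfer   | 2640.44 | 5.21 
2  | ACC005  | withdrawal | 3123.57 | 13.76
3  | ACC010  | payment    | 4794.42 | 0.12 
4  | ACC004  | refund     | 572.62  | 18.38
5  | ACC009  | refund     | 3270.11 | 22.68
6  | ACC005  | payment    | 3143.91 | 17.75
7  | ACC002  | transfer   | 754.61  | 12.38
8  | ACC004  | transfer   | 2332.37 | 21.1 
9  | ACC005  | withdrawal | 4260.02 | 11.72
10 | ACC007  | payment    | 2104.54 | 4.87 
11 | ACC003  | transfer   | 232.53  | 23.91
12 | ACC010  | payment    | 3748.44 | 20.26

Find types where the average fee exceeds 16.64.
SELECT type, AVG(fee)
FROM transactions
GROUP BY type
HAVING AVG(fee) > 16.64

Result:
  refund: avg=20.53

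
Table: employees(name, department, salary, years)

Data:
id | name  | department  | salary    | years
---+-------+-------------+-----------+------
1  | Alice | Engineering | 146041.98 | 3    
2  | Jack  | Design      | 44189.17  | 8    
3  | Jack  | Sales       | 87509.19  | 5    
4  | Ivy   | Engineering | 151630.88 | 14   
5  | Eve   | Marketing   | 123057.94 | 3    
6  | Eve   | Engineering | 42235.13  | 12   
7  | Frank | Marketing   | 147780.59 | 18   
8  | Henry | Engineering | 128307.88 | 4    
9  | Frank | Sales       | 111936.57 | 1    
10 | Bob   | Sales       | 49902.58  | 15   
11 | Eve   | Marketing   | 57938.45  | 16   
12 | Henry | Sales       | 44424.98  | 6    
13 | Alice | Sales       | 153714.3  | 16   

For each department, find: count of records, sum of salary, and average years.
SELECT department,
       COUNT(*) as cnt,
       SUM(salary) as total_salary,
       AVG(years) as avg_years
FROM employees
GROUP BY department

Result:
  Design: 1 records, 44189.17 total salary, 8.00 avg years
  Engineering: 4 records, 468215.87 total salary, 8.25 avg years
  Marketing: 3 records, 328776.98 total salary, 12.33 avg years
  Sales: 5 records, 447487.62 total salary, 8.60 avg years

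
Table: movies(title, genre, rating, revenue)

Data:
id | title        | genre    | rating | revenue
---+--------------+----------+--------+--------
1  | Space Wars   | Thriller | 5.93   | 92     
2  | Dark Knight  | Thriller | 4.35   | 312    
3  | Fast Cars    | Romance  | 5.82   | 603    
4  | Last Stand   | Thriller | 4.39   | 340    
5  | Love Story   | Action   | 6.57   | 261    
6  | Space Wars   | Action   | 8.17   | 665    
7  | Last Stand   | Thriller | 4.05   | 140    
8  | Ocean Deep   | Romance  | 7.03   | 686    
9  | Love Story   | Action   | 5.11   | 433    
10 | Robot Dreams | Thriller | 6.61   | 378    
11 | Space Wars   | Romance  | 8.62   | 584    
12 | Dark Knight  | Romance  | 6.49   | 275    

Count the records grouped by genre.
SELECT genre, COUNT(*) as count
FROM movies
GROUP BY genre

Result:
  Action: 3
  Romance: 4
  Thriller: 5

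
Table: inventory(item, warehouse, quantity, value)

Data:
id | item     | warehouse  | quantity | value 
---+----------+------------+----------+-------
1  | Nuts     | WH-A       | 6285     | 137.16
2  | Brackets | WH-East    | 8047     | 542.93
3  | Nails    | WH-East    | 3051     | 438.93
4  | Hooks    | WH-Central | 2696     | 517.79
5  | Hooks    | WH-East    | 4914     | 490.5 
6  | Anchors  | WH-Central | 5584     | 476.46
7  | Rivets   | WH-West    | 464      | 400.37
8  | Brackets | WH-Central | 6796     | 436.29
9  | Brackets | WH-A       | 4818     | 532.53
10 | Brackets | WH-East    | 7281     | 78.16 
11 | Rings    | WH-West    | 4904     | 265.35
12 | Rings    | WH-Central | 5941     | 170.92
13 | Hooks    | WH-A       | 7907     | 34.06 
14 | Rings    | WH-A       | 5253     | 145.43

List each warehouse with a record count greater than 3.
SELECT warehouse, COUNT(*) as cnt
FROM inventory
GROUP BY warehouse
HAVING COUNT(*) > 3

Result:
  WH-A: 4
  WH-Central: 4
  WH-East: 4

Note: HAVING filters groups after aggregation, WHERE filters rows before.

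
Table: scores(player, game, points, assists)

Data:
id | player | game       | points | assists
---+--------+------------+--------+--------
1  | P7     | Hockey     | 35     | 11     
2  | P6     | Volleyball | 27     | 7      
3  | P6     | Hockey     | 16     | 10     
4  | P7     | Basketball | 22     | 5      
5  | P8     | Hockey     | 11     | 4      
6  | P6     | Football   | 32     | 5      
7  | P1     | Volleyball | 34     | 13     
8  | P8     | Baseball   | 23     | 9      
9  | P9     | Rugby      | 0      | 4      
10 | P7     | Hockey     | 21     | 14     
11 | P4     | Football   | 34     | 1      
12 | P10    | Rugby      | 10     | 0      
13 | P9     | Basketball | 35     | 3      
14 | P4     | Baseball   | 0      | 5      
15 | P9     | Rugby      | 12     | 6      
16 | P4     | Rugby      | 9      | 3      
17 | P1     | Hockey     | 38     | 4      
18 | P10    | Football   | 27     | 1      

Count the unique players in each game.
SELECT game, COUNT(DISTINCT player)
FROM scores
GROUP BY game

Result:
  Baseball: 2 distinct
  Basketball: 2 distinct
  Football: 3 distinct
  Hockey: 4 distinct
  Rugby: 3 distinct
  Volleyball: 2 distinct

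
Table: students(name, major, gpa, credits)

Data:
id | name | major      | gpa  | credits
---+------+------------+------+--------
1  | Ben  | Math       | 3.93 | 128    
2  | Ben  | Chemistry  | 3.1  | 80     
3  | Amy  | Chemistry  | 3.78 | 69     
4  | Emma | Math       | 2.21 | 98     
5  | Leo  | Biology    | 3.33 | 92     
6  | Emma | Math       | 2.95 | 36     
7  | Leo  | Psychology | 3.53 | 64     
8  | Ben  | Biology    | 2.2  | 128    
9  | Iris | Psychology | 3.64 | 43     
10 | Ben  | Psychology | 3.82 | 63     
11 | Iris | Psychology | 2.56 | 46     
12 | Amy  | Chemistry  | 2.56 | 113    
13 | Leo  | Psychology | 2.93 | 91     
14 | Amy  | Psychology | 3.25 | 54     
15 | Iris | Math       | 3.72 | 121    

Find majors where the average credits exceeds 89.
SELECT major, AVG(credits)
FROM students
GROUP BY major
HAVING AVG(credits) > 89

Result:
  Biology: avg=110.00
  Math: avg=95.75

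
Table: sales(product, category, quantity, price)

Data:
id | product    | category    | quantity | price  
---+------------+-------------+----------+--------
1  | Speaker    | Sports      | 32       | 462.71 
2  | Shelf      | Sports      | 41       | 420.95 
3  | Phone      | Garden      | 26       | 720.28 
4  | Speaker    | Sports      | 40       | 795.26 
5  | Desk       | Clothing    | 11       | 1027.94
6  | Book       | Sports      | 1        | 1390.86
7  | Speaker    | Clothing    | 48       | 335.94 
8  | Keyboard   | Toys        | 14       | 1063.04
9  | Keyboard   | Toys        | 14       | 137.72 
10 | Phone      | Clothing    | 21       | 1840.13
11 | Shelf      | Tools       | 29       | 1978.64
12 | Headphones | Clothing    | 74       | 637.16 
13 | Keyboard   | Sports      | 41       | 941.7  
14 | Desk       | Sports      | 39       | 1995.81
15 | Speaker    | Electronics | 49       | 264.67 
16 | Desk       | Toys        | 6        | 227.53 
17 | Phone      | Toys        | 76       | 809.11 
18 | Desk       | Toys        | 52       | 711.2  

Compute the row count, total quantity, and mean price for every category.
SELECT category,
       COUNT(*) as cnt,
       SUM(quantity) as total_quantity,
       AVG(price) as avg_price
FROM sales
GROUP BY category

Result:
  Clothing: 4 records, 154 total quantity, 960.29 avg price
  Electronics: 1 records, 49 total quantity, 264.67 avg price
  Garden: 1 records, 26 total quantity, 720.28 avg price
  Sports: 6 records, 194 total quantity, 1001.22 avg price
  Tools: 1 records, 29 total quantity, 1978.64 avg price
  Toys: 5 records, 162 total quantity, 589.72 avg price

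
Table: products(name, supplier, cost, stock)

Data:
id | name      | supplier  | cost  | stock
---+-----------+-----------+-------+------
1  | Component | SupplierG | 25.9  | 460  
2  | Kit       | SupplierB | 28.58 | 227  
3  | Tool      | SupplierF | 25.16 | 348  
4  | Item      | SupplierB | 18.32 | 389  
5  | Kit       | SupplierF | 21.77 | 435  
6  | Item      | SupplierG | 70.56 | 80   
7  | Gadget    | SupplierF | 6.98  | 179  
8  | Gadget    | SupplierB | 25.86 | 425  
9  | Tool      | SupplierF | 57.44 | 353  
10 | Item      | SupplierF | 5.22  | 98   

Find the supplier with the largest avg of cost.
SELECT supplier, AVG(cost) as val
FROM products
GROUP BY supplier
ORDER BY val DESC
LIMIT 1

Result: SupplierG with avg(cost) = 48.23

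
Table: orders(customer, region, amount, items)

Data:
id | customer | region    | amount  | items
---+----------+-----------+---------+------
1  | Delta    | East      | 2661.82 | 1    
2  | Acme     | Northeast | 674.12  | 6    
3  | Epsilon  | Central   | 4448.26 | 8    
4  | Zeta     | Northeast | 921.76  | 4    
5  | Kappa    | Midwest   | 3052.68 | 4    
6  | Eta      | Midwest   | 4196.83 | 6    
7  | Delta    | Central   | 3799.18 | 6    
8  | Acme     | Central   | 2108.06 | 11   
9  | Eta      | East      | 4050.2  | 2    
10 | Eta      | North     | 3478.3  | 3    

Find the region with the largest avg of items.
SELECT region, AVG(items) as val
FROM orders
GROUP BY region
ORDER BY val DESC
LIMIT 1

Result: Central with avg(items) = 8.33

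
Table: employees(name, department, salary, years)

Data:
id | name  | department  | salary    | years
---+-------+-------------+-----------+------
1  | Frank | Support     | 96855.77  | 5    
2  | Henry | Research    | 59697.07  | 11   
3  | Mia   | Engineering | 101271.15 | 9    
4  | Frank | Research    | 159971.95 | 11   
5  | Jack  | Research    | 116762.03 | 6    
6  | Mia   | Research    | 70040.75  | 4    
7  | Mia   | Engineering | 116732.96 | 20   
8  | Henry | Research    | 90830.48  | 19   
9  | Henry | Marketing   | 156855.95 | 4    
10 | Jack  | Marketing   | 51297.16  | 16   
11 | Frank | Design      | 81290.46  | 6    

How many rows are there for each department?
SELECT department, COUNT(*) as count
FROM employees
GROUP BY department

Result:
  Design: 1
  Engineering: 2
  Marketing: 2
  Research: 5
  Support: 1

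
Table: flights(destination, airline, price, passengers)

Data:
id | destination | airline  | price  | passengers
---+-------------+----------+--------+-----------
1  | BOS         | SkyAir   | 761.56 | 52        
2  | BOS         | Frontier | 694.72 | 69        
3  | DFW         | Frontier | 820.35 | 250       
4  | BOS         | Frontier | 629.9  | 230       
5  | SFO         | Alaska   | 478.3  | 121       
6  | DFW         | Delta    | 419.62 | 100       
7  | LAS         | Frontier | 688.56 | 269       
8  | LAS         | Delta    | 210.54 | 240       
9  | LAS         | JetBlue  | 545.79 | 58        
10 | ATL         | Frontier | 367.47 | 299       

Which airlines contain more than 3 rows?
SELECT airline, COUNT(*) as cnt
FROM flights
GROUP BY airline
HAVING COUNT(*) > 3

Result:
  Frontier: 5

Note: HAVING filters groups after aggregation, WHERE filters rows before.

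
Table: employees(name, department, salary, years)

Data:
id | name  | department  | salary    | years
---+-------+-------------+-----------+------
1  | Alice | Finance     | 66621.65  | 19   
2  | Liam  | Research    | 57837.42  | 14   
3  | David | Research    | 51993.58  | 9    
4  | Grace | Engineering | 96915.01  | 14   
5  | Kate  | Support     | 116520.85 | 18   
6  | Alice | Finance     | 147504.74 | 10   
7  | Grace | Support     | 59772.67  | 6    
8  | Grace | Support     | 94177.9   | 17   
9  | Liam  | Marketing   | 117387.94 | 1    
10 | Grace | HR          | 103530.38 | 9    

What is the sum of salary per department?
SELECT department, SUM(salary) as result
FROM employees
GROUP BY department

Result:
  Engineering: 96915.01
  Finance: 214126.39
  HR: 103530.38
  Marketing: 117387.94
  Research: 109831.00
  Support: 270471.42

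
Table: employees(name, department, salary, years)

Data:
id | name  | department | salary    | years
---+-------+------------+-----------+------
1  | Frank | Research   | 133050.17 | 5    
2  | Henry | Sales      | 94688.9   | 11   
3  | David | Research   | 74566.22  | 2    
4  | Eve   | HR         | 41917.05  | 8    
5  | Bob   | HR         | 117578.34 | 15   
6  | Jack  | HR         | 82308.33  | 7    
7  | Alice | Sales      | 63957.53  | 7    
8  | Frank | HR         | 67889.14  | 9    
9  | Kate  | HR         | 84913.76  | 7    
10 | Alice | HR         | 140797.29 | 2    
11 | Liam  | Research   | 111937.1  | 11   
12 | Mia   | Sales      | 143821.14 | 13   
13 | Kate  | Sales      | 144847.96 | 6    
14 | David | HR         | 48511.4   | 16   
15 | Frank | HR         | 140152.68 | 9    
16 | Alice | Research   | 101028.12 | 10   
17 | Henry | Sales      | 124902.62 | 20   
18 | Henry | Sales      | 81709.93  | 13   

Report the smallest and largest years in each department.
SELECT department, MIN(years), MAX(years)
FROM employees
GROUP BY department

Result:
  HR: min=2, max=16
  Research: min=2, max=11
  Sales: min=6, max=20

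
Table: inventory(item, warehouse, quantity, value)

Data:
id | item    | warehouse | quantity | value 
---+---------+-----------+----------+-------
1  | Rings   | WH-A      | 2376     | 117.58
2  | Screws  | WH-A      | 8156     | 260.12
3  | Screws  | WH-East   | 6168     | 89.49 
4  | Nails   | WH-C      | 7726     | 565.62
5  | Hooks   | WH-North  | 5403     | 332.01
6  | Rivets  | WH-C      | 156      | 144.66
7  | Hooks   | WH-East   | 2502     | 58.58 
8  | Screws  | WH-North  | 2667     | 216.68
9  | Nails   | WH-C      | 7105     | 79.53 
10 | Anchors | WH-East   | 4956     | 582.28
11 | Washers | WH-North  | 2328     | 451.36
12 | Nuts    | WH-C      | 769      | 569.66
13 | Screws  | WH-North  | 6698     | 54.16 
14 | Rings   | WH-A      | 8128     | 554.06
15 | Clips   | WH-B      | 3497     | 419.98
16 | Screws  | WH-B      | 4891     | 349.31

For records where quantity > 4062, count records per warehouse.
SELECT warehouse, COUNT(*)
FROM inventory
WHERE quantity > 4062
GROUP BY warehouse

Note: WHERE filters rows before grouping.

Result:
  WH-A: 2
  WH-B: 1
  WH-C: 2
  WH-East: 2
  WH-North: 2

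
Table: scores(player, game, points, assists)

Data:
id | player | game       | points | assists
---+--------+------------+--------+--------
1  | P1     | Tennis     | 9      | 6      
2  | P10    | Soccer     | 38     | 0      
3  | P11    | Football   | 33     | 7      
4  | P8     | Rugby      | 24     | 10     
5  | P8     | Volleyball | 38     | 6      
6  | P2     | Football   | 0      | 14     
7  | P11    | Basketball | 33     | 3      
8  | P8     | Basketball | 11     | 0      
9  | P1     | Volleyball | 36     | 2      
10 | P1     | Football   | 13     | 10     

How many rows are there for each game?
SELECT game, COUNT(*) as count
FROM scores
GROUP BY game

Result:
  Basketball: 2
  Football: 3
  Rugby: 1
  Soccer: 1
  Tennis: 1
  Volleyball: 2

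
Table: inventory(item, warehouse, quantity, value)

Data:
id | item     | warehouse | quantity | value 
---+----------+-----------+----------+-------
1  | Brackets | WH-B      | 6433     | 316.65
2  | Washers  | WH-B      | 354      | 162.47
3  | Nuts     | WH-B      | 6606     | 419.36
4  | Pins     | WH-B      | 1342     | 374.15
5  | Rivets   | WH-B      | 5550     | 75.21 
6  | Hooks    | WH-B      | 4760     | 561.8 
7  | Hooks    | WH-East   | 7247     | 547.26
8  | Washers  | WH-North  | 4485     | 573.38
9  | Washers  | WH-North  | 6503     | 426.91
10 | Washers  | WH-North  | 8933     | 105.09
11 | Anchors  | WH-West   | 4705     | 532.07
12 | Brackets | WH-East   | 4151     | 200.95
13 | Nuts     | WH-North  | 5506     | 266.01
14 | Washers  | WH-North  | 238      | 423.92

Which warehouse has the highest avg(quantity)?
SELECT warehouse, AVG(quantity) as val
FROM inventory
GROUP BY warehouse
ORDER BY val DESC
LIMIT 1

Result: WH-East with avg(quantity) = 5699.00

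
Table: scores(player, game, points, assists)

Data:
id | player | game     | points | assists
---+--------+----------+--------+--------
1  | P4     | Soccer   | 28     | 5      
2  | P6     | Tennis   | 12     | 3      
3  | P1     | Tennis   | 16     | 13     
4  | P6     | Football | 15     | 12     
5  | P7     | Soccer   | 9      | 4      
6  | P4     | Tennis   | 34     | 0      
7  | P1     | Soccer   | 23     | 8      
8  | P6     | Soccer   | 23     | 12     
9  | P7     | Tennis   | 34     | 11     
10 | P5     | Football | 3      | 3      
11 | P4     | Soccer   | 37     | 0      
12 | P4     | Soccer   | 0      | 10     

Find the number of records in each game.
SELECT game, COUNT(*) as count
FROM scores
GROUP BY game

Result:
  Football: 2
  Soccer: 6
  Tennis: 4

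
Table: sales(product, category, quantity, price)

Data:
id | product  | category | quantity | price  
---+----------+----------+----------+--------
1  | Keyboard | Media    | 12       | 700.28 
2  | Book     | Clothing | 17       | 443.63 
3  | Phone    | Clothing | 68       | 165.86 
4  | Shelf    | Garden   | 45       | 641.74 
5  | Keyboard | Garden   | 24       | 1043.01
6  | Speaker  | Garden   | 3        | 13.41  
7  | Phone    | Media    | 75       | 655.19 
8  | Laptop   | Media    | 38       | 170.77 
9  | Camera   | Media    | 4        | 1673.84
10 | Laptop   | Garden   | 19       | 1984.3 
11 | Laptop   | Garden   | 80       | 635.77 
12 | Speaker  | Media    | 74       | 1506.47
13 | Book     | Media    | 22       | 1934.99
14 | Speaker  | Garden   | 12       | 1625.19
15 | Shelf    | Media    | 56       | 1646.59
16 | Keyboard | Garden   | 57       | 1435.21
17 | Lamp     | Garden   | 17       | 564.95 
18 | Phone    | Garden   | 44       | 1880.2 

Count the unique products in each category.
SELECT category, COUNT(DISTINCT product)
FROM sales
GROUP BY category

Result:
  Clothing: 2 distinct
  Garden: 6 distinct
  Media: 7 distinct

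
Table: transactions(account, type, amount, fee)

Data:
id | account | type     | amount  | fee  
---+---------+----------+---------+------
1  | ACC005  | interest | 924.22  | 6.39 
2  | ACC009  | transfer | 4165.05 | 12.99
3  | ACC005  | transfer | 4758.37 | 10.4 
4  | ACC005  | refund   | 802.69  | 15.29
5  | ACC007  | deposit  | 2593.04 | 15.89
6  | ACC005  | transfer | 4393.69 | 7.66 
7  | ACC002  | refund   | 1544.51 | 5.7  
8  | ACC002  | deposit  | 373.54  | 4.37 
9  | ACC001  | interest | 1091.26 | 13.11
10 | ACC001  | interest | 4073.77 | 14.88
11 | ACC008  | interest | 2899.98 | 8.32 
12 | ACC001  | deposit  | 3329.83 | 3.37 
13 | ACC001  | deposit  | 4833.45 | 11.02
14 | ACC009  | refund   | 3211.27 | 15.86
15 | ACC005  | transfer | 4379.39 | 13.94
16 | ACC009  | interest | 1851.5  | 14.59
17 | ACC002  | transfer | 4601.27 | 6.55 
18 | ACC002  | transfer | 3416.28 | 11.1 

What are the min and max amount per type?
SELECT type, MIN(amount), MAX(amount)
FROM transactions
GROUP BY type

Result:
  deposit: min=373.54, max=4833.45
  interest: min=924.22, max=4073.77
  refund: min=802.69, max=3211.27
  transfer: min=3416.28, max=4758.37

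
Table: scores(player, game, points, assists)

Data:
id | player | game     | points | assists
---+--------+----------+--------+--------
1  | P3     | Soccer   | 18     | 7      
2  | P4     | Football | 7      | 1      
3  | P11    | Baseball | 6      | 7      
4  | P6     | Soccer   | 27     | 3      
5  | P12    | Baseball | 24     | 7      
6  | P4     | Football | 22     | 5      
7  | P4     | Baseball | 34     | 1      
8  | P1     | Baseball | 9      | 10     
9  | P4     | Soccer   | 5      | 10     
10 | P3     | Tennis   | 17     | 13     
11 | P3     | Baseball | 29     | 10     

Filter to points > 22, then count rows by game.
SELECT game, COUNT(*)
FROM scores
WHERE points > 22
GROUP BY game

Note: WHERE filters rows before grouping.

Result:
  Baseball: 3
  Soccer: 1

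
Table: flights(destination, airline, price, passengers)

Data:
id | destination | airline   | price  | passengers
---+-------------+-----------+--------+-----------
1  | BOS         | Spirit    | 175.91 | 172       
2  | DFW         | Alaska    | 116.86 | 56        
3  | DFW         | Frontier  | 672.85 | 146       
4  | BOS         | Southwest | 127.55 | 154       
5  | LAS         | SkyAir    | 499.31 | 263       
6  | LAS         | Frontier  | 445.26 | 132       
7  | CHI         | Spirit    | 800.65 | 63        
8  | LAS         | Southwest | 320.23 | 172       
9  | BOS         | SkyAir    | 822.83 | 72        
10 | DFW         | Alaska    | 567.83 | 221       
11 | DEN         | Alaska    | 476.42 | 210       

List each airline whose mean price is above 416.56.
SELECT airline, AVG(price)
FROM flights
GROUP BY airline
HAVING AVG(price) > 416.56

Result:
  Frontier: avg=559.06
  SkyAir: avg=661.07
  Spirit: avg=488.28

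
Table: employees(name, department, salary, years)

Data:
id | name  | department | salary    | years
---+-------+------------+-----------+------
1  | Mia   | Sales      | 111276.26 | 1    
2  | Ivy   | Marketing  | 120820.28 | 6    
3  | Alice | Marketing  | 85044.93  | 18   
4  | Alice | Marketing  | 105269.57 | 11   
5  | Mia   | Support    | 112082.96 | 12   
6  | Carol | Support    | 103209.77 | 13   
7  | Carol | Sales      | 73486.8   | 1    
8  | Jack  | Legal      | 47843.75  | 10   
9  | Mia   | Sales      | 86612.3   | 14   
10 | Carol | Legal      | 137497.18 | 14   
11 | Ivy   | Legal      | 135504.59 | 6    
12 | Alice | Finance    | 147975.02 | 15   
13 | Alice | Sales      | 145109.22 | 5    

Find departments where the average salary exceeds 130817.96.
SELECT department, AVG(salary)
FROM employees
GROUP BY department
HAVING AVG(salary) > 130817.96

Result:
  Finance: avg=147975.02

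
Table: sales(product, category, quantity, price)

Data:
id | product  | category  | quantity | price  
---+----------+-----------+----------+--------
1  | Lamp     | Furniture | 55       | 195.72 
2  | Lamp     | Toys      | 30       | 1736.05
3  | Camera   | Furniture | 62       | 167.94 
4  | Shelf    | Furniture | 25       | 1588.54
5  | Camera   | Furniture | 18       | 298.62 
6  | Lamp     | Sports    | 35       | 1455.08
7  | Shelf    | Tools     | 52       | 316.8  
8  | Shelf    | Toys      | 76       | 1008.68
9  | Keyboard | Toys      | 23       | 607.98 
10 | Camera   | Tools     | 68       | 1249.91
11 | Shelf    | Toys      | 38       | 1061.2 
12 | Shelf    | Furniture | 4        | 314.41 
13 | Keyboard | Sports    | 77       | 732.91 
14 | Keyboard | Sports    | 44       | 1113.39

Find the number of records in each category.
SELECT category, COUNT(*) as count
FROM sales
GROUP BY category

Result:
  Furniture: 5
  Sports: 3
  Tools: 2
  Toys: 4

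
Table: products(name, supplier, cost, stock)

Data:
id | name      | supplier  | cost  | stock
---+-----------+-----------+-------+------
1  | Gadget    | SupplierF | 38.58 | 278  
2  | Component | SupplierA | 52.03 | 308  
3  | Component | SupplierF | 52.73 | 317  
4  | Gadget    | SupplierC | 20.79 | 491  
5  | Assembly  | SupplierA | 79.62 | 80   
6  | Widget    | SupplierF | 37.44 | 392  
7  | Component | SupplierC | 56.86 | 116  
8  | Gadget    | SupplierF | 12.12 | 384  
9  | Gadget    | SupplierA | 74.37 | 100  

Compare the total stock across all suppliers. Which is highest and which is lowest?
SELECT supplier, SUM(stock)
FROM products
GROUP BY supplier
ORDER BY SUM(stock)

All groups:
  SupplierA: 488
  SupplierC: 607
  SupplierF: 1371

Highest: SupplierF (1371)
Lowest: SupplierA (488)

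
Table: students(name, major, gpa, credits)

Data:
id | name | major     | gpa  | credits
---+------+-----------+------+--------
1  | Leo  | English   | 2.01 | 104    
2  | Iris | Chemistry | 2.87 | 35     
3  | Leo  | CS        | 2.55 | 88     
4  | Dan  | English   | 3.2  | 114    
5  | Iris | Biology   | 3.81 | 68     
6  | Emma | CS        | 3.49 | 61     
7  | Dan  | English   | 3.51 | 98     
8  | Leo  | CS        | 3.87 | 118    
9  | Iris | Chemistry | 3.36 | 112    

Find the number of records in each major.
SELECT major, COUNT(*) as count
FROM students
GROUP BY major

Result:
  Biology: 1
  CS: 3
  Chemistry: 2
  English: 3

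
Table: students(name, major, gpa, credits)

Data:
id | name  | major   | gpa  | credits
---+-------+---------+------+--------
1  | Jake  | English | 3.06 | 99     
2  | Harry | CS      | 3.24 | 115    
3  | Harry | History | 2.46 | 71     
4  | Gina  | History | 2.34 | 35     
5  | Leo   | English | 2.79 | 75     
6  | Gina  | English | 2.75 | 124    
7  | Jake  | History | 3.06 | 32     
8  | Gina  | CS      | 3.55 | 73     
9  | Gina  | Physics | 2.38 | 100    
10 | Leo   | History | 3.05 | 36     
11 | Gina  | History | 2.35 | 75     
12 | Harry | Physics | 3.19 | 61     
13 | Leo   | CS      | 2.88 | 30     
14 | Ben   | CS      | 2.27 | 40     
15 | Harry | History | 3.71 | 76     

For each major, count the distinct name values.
SELECT major, COUNT(DISTINCT name)
FROM students
GROUP BY major

Result:
  CS: 4 distinct
  English: 3 distinct
  History: 4 distinct
  Physics: 2 distinct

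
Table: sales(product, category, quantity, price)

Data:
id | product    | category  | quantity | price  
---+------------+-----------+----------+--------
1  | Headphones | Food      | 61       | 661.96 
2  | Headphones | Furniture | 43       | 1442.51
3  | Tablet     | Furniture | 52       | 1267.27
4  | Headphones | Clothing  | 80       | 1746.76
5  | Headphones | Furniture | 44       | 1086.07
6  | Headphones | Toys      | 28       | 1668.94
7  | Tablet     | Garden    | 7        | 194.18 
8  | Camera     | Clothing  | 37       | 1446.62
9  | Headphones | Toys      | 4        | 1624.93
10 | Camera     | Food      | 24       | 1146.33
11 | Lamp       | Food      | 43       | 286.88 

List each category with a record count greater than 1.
SELECT category, COUNT(*) as cnt
FROM sales
GROUP BY category
HAVING COUNT(*) > 1

Result:
  Clothing: 2
  Food: 3
  Furniture: 3
  Toys: 2

Note: HAVING filters groups after aggregation, WHERE filters rows before.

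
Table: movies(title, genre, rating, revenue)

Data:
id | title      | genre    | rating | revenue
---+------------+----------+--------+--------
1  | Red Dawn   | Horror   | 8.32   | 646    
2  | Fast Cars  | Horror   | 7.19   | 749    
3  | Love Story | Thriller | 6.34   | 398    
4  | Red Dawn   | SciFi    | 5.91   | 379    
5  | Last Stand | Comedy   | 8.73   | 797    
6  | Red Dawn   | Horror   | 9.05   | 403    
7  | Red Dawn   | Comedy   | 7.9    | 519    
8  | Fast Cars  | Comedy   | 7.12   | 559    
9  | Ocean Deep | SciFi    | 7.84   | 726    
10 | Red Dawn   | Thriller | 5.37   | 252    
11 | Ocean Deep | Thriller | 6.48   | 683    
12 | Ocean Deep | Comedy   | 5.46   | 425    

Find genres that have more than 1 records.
SELECT genre, COUNT(*) as cnt
FROM movies
GROUP BY genre
HAVING COUNT(*) > 1

Result:
  Comedy: 4
  Horror: 3
  SciFi: 2
  Thriller: 3

Note: HAVING filters groups after aggregation, WHERE filters rows before.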